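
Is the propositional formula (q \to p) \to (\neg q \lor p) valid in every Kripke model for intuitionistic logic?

No

This is the material-implication-as-disjunction principle, which is not intuitionistically valid.
A Kripke countermodel: worlds u0, u1; order generated by u0 \le u1; atoms true at each world — u0:{}; u1:{p,q}.
u0 \nVdash (q \to p) \to (\neg q \lor p): already at u0 itself, u0 \Vdash q \to p but u0 \nVdash \neg q \lor p.
u0 \nVdash \neg q \lor p: neither disjunct is forced at u0.
u0 \nVdash \neg q since u1 is accessible from u0 and u1 \Vdash q.
So the root u0 does not force the formula.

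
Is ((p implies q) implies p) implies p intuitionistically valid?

No

This is Peirce's law, which is not intuitionistically valid.
A Kripke countermodel: worlds s0, s1; order generated by s0 <= s1; atoms true at each world — s0:{}; s1:{p}.
s0 does not force ((p implies q) implies p) implies p: already at s0 itself, s0 forces (p implies q) implies p but s0 does not force p.
s0 lacks atom p, so s0 does not force p.
So the root s0 does not force the formula.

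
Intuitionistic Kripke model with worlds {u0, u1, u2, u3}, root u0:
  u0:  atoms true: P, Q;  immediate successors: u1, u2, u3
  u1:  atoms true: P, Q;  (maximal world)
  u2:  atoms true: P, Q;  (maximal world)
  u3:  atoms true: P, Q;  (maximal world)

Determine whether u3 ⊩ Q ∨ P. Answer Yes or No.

Yes

u3 ⊩ Q ∨ P via the disjunct Q.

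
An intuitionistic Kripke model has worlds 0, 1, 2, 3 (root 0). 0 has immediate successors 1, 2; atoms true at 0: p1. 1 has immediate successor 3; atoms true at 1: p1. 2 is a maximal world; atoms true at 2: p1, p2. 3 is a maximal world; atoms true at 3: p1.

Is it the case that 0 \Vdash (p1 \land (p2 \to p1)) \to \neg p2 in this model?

0 \nVdash (p1 \land (p2 \to p1)) \to \neg p2: already at 0 itself, 0 \Vdash p1 \land (p2 \to p1) but 0 \nVdash \neg p2.
0 \nVdash \neg p2 since 2 is accessible from 0 and 2 \Vdash p2.

No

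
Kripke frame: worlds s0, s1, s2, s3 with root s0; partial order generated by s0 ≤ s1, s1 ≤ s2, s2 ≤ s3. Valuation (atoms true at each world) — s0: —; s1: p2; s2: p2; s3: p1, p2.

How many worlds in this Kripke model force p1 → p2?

s0: forces it.
s1: forces it.
s2: forces it.
s3: forces it.
Worlds forcing the formula: {s0, s1, s2, s3}.

4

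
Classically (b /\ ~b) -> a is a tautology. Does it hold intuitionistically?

This is an instance of ex falso quodlibet, which is intuitionistically derivable.
No world can force both b and ~b, so the antecedent b /\ ~b is never forced and the implication holds vacuously at every world.

Yes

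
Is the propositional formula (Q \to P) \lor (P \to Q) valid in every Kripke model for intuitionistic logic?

No

This is the Gödel–Dummett linearity axiom, which is not intuitionistically valid.
A Kripke countermodel: worlds u, v, w; order generated by u \le v, u \le w; atoms true at each world — u:{}; v:{Q}; w:{P}.
u \nVdash (Q \to P) \lor (P \to Q): neither disjunct is forced at u.
u \nVdash Q \to P: at the accessible world v, v \Vdash Q but v \nVdash P.
v lacks atom P, so v \nVdash P.
So the root u does not force the formula.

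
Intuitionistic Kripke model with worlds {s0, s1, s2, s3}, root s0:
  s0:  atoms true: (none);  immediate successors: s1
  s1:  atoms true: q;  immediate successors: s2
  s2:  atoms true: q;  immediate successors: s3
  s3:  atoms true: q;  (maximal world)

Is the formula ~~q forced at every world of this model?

s0 ||- ~~q: no world accessible from s0 forces ~q.
Since the root s0 forces ~~q and forcing is persistent (monotone upward), every world forces it.

Yes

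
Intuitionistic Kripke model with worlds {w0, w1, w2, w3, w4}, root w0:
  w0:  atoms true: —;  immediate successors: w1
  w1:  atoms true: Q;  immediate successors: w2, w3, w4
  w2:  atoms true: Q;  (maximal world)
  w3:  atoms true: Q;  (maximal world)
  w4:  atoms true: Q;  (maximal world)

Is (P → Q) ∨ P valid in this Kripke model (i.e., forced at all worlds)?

Yes

w0 ⊩ (P → Q) ∨ P via the disjunct P → Q.
Since the root w0 forces (P → Q) ∨ P and forcing is persistent (monotone upward), every world forces it.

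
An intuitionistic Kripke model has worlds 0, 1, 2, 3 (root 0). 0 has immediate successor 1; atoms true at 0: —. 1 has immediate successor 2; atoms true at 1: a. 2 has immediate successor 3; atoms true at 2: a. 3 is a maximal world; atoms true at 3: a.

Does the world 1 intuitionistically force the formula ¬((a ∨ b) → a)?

No

1 ⊮ ¬((a ∨ b) → a) since 1 is accessible from 1 and 1 ⊩ (a ∨ b) → a.
1 ⊩ (a ∨ b) → a: every world accessible from 1 that forces a ∨ b (namely 1, 2, 3) also forces a.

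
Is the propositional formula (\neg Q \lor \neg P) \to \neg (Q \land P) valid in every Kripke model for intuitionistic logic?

This is a constructively valid De Morgan direction (disjunction of negations to negated conjunction), which is intuitionistically derivable.
If \neg Q holds at a world then no accessible world forces Q, hence none forces Q \land P; likewise for \neg P.

Yes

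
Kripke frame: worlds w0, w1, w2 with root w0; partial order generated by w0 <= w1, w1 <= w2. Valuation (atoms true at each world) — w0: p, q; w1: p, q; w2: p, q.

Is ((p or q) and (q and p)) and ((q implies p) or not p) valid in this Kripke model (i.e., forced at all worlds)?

Yes

w0 forces ((p or q) and (q and p)) and ((q implies p) or not p) since w0 forces both conjuncts.
Since the root w0 forces ((p or q) and (q and p)) and ((q implies p) or not p) and forcing is persistent (monotone upward), every world forces it.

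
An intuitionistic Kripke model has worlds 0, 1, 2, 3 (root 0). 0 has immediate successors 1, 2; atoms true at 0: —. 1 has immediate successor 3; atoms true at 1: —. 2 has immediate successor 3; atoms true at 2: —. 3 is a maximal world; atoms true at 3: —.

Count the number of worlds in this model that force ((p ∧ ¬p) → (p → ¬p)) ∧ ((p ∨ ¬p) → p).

0

0: does not force it — 0 ⊮ ((p ∧ ¬p) → (p → ¬p)) ∧ ((p ∨ ¬p) → p) since 0 fails (p ∨ ¬p) → p.
1: does not force it — 1 ⊮ ((p ∧ ¬p) → (p → ¬p)) ∧ ((p ∨ ¬p) → p) since 1 fails (p ∨ ¬p) → p.
2: does not force it.
3: does not force it.
Worlds forcing the formula: { }.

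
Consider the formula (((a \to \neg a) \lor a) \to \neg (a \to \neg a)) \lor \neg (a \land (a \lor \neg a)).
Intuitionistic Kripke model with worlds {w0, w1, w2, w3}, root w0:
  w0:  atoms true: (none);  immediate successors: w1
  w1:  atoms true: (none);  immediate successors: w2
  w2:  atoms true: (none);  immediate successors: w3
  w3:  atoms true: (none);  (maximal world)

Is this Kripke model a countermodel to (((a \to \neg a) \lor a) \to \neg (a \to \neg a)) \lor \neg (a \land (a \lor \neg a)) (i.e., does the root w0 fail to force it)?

w0 \Vdash (((a \to \neg a) \lor a) \to \neg (a \to \neg a)) \lor \neg (a \land (a \lor \neg a)) via the disjunct \neg (a \land (a \lor \neg a)).
So the root w0 forces (((a \to \neg a) \lor a) \to \neg (a \to \neg a)) \lor \neg (a \land (a \lor \neg a)); the model is not a countermodel.

No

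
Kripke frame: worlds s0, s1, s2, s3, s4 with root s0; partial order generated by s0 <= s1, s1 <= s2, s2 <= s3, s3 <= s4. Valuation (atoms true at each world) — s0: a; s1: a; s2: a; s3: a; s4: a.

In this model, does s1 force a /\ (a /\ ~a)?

s1 ||-/- a /\ (a /\ ~a) since s1 fails a /\ ~a.

No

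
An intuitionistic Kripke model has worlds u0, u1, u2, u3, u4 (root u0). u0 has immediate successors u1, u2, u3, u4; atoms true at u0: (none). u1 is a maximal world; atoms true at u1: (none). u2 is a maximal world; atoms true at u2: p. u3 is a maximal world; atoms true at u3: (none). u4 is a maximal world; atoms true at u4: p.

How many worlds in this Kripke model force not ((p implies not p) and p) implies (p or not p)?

4

u0: does not force it — u0 does not force not ((p implies not p) and p) implies (p or not p): already at u0 itself, u0 forces not ((p implies not p) and p) but u0 does not force p or not p.
u1: forces it.
u2: forces it.
u3: forces it.
u4: forces it.
Worlds forcing the formula: {u1, u2, u3, u4}.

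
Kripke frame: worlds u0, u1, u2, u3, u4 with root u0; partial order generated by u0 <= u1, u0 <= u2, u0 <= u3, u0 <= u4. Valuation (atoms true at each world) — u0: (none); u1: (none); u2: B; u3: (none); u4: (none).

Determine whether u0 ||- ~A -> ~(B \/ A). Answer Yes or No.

No

u0 ||-/- ~A -> ~(B \/ A): already at u0 itself, u0 ||- ~A but u0 ||-/- ~(B \/ A).
u0 ||-/- ~(B \/ A) since u2 is accessible from u0 and u2 ||- B \/ A.
u2 ||- B \/ A via the disjunct B.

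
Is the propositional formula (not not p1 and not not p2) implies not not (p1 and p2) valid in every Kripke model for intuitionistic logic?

This is the distribution of double negation over conjunction, which is intuitionistically derivable.
Assume not not p1, not not p2, and not (p1 and p2). From p1 we'd get not p2 (since p1 and p2 is refuted), contradicting not not p2; so not p1, contradicting not not p1.

Yes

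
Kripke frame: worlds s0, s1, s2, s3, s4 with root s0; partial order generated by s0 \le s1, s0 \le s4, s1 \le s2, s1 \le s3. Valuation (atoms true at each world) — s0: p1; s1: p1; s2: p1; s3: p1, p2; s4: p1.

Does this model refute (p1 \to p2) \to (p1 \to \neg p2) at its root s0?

s0 \nVdash (p1 \to p2) \to (p1 \to \neg p2): at the accessible world s3, s3 \Vdash p1 \to p2 but s3 \nVdash p1 \to \neg p2.
s3 \nVdash p1 \to \neg p2: already at s3 itself, s3 \Vdash p1 but s3 \nVdash \neg p2.
s3 \nVdash \neg p2 since s3 is accessible from s3 and s3 \Vdash p2.
So the root s0 does not force (p1 \to p2) \to (p1 \to \neg p2); the model is a countermodel.

Yes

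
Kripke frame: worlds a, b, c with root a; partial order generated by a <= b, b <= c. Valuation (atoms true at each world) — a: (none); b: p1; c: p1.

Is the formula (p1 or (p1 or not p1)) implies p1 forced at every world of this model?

Yes

a forces (p1 or (p1 or not p1)) implies p1: every world accessible from a that forces p1 or (p1 or not p1) (namely b, c) also forces p1.
Since the root a forces (p1 or (p1 or not p1)) implies p1 and forcing is persistent (monotone upward), every world forces it.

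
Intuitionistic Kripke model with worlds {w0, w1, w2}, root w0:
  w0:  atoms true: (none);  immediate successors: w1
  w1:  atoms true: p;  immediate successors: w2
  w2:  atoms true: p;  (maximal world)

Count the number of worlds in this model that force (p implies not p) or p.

2

w0: does not force it — w0 does not force (p implies not p) or p: neither disjunct is forced at w0.
w1: forces it.
w2: forces it.
Worlds forcing the formula: {w1, w2}.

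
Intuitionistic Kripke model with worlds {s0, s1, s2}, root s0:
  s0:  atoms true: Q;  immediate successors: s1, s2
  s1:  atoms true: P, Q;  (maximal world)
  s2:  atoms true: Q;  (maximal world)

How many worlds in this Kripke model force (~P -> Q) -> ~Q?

0

s0: does not force it — s0 ||-/- (~P -> Q) -> ~Q: already at s0 itself, s0 ||- ~P -> Q but s0 ||-/- ~Q.
s1: does not force it — s1 ||-/- (~P -> Q) -> ~Q: already at s1 itself, s1 ||- ~P -> Q but s1 ||-/- ~Q.
s2: does not force it.
Worlds forcing the formula: { }.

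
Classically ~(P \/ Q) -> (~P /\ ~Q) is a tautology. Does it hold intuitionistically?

Yes

This is a constructively valid De Morgan direction (negated disjunction to conjunction of negations), which is intuitionistically derivable.
From ~(P \/ Q): if P held then P \/ Q would, contradiction — so ~P; similarly ~Q.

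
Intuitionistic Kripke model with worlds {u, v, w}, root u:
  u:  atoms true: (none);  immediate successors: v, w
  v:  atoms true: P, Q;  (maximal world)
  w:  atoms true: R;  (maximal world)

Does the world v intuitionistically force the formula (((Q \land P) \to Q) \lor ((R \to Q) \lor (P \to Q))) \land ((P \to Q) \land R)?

v \nVdash (((Q \land P) \to Q) \lor ((R \to Q) \lor (P \to Q))) \land ((P \to Q) \land R) since v fails (P \to Q) \land R.

No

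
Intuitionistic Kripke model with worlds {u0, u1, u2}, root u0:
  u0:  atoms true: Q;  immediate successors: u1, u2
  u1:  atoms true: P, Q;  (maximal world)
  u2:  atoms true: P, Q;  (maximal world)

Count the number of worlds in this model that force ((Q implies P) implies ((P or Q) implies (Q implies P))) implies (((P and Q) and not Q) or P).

2

u0: does not force it — u0 does not force ((Q implies P) implies ((P or Q) implies (Q implies P))) implies (((P and Q) and not Q) or P): already at u0 itself, u0 forces (Q implies P) implies ((P or Q) implies (Q implies P)) but u0 does not force ((P and Q) and not Q) or P.
u1: forces it.
u2: forces it.
Worlds forcing the formula: {u1, u2}.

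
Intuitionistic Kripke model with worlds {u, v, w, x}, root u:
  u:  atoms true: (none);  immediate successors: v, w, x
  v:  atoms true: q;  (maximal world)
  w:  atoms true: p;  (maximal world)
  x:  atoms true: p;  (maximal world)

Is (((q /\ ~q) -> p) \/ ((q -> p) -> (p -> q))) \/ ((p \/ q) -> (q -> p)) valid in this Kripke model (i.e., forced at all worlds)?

u ||- (((q /\ ~q) -> p) \/ ((q -> p) -> (p -> q))) \/ ((p \/ q) -> (q -> p)) via the disjunct ((q /\ ~q) -> p) \/ ((q -> p) -> (p -> q)).
Since the root u forces (((q /\ ~q) -> p) \/ ((q -> p) -> (p -> q))) \/ ((p \/ q) -> (q -> p)) and forcing is persistent (monotone upward), every world forces it.

Yes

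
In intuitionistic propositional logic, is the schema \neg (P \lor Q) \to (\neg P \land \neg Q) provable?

This is a constructively valid De Morgan direction (negated disjunction to conjunction of negations), which is intuitionistically derivable.
From \neg (P \lor Q): if P held then P \lor Q would, contradiction — so \neg P; similarly \neg Q.

Yes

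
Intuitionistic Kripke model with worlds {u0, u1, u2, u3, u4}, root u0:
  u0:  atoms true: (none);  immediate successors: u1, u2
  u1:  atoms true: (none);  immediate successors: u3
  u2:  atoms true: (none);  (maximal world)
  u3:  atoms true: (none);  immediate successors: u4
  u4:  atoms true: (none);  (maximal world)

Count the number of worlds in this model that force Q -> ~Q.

u0: forces it.
u1: forces it.
u2: forces it.
u3: forces it.
u4: forces it.
Worlds forcing the formula: {u0, u1, u2, u3, u4}.

5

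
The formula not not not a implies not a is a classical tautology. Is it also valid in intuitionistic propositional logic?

Yes

This is triple-negation reduction, which is intuitionistically derivable.
Assume not not not a and suppose a. Then not not a (double-negation introduction), contradicting not not not a. So not a.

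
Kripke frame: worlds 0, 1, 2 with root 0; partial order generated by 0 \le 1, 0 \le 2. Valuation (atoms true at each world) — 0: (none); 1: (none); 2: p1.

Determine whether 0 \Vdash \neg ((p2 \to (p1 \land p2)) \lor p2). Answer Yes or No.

No

0 \nVdash \neg ((p2 \to (p1 \land p2)) \lor p2) since 0 is accessible from 0 and 0 \Vdash (p2 \to (p1 \land p2)) \lor p2.
0 \Vdash (p2 \to (p1 \land p2)) \lor p2 via the disjunct p2 \to (p1 \land p2).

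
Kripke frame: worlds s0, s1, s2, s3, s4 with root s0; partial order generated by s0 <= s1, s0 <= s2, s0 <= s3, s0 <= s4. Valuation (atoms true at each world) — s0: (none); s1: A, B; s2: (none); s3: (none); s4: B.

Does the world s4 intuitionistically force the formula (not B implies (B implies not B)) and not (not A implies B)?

s4 does not force (not B implies (B implies not B)) and not (not A implies B) since s4 fails not (not A implies B).

No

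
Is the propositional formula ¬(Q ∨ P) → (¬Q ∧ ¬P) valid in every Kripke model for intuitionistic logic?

Yes

This is a constructively valid De Morgan direction (negated disjunction to conjunction of negations), which is intuitionistically derivable.
From ¬(Q ∨ P): if Q held then Q ∨ P would, contradiction — so ¬Q; similarly ¬P.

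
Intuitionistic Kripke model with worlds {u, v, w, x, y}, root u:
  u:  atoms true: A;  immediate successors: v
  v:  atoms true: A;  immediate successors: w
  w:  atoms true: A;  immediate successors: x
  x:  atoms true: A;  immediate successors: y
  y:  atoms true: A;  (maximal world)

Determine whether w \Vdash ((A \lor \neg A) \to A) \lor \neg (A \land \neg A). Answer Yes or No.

Yes

w \Vdash ((A \lor \neg A) \to A) \lor \neg (A \land \neg A) via the disjunct (A \lor \neg A) \to A.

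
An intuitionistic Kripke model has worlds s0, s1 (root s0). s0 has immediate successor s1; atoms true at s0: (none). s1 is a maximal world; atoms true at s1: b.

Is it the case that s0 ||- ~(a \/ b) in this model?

No

s0 ||-/- ~(a \/ b) since s1 is accessible from s0 and s1 ||- a \/ b.
s1 ||- a \/ b via the disjunct b.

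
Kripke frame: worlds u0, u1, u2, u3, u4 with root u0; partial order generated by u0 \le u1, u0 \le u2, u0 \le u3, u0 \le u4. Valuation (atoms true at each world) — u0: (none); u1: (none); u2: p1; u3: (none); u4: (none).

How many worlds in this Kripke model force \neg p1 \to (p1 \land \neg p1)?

u0: does not force it — u0 \nVdash \neg p1 \to (p1 \land \neg p1): at the accessible world u1, u1 \Vdash \neg p1 but u1 \nVdash p1 \land \neg p1.
u1: does not force it — u1 \nVdash \neg p1 \to (p1 \land \neg p1): already at u1 itself, u1 \Vdash \neg p1 but u1 \nVdash p1 \land \neg p1.
u2: forces it.
u3: does not force it — u3 \nVdash \neg p1 \to (p1 \land \neg p1): already at u3 itself, u3 \Vdash \neg p1 but u3 \nVdash p1 \land \neg p1.
u4: does not force it.
Worlds forcing the formula: {u2}.

1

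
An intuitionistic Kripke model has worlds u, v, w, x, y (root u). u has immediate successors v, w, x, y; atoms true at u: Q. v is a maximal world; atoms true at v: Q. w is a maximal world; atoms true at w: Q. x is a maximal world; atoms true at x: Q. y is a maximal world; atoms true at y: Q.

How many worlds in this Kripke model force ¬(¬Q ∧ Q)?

u: forces it.
v: forces it.
w: forces it.
x: forces it.
y: forces it.
Worlds forcing the formula: {u, v, w, x, y}.

5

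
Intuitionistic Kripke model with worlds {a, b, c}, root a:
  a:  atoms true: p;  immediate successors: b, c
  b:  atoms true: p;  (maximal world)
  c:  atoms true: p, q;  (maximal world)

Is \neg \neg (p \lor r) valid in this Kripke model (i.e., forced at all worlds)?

Yes

a \Vdash \neg \neg (p \lor r): no world accessible from a forces \neg (p \lor r).
Since the root a forces \neg \neg (p \lor r) and forcing is persistent (monotone upward), every world forces it.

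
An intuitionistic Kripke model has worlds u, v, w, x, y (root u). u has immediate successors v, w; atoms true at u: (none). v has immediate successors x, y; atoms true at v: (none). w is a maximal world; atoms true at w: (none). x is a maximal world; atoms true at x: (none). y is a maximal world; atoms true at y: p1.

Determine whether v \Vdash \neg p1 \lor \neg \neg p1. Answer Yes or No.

v \nVdash \neg p1 \lor \neg \neg p1: neither disjunct is forced at v.
v \nVdash \neg p1 since y is accessible from v and y \Vdash p1.

No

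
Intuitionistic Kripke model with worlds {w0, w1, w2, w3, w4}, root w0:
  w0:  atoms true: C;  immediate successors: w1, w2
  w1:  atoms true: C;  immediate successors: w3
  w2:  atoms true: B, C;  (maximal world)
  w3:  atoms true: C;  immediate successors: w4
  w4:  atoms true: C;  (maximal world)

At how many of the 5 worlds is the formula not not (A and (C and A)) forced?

0

w0: does not force it — w0 does not force not not (A and (C and A)) since w0 is accessible from w0 and w0 forces not (A and (C and A)).
w1: does not force it.
w2: does not force it.
w3: does not force it.
w4: does not force it.
Worlds forcing the formula: { }.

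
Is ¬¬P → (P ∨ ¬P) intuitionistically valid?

This is a variant of double-negation elimination (deriving excluded middle from double negation), which is not intuitionistically valid.
A Kripke countermodel: worlds s0, s1; order generated by s0 ≤ s1; atoms true at each world — s0:{}; s1:{P}.
s0 ⊮ ¬¬P → (P ∨ ¬P): already at s0 itself, s0 ⊩ ¬¬P but s0 ⊮ P ∨ ¬P.
s0 ⊮ P ∨ ¬P: neither disjunct is forced at s0.
s0 lacks atom P, so s0 ⊮ P.
So the root s0 does not force the formula.

No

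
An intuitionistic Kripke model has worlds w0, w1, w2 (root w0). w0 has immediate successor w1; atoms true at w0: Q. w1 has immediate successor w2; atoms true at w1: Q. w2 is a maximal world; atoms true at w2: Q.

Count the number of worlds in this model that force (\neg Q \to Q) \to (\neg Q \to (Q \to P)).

w0: forces it.
w1: forces it.
w2: forces it.
Worlds forcing the formula: {w0, w1, w2}.

3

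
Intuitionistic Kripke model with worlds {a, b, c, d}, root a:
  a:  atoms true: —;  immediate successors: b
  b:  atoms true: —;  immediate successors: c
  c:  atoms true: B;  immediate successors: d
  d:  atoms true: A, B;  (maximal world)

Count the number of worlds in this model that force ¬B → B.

a: forces it.
b: forces it.
c: forces it.
d: forces it.
Worlds forcing the formula: {a, b, c, d}.

4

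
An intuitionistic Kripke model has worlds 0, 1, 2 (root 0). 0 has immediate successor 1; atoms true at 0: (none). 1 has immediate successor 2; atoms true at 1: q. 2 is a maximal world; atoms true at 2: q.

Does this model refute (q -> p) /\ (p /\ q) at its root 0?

0 ||-/- (q -> p) /\ (p /\ q) since 0 fails q -> p.
So the root 0 does not force (q -> p) /\ (p /\ q); the model is a countermodel.

Yes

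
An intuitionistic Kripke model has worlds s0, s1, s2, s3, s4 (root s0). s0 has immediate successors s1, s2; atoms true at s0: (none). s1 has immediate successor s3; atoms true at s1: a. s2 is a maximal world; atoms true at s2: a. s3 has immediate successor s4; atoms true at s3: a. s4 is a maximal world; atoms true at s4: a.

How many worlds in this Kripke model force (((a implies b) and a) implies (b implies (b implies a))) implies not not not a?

s0: does not force it — s0 does not force (((a implies b) and a) implies (b implies (b implies a))) implies not not not a: already at s0 itself, s0 forces ((a implies b) and a) implies (b implies (b implies a)) but s0 does not force not not not a.
s1: does not force it — s1 does not force (((a implies b) and a) implies (b implies (b implies a))) implies not not not a: already at s1 itself, s1 forces ((a implies b) and a) implies (b implies (b implies a)) but s1 does not force not not not a.
s2: does not force it — s2 does not force (((a implies b) and a) implies (b implies (b implies a))) implies not not not a: already at s2 itself, s2 forces ((a implies b) and a) implies (b implies (b implies a)) but s2 does not force not not not a.
s3: does not force it.
s4: does not force it.
Worlds forcing the formula: { }.

0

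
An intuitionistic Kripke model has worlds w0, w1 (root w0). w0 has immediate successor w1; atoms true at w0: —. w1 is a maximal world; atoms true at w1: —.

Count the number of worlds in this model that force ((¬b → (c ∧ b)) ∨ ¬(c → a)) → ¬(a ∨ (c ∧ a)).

2

w0: forces it.
w1: forces it.
Worlds forcing the formula: {w0, w1}.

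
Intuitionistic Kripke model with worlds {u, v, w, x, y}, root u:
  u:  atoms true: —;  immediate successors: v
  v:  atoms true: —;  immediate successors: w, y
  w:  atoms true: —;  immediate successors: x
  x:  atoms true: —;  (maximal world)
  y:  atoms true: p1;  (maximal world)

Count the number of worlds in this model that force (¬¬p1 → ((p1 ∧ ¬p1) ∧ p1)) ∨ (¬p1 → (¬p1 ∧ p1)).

u: does not force it — u ⊮ (¬¬p1 → ((p1 ∧ ¬p1) ∧ p1)) ∨ (¬p1 → (¬p1 ∧ p1)): neither disjunct is forced at u.
v: does not force it — v ⊮ (¬¬p1 → ((p1 ∧ ¬p1) ∧ p1)) ∨ (¬p1 → (¬p1 ∧ p1)): neither disjunct is forced at v.
w: forces it.
x: forces it.
y: forces it.
Worlds forcing the formula: {w, x, y}.

3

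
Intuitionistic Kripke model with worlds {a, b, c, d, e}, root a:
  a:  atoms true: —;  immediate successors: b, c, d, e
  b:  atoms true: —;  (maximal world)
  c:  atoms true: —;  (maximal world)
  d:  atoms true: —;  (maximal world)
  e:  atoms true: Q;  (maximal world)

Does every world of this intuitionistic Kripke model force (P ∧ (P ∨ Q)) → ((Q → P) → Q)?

a ⊩ (P ∧ (P ∨ Q)) → ((Q → P) → Q) vacuously: no world accessible from a forces the antecedent P ∧ (P ∨ Q).
Since the root a forces (P ∧ (P ∨ Q)) → ((Q → P) → Q) and forcing is persistent (monotone upward), every world forces it.

Yes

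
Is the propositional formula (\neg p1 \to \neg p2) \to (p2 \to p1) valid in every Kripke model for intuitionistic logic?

This is the converse of contraposition, which is not intuitionistically valid.
A Kripke countermodel: worlds u, v; order generated by u \le v; atoms true at each world — u:{p2}; v:{p1,p2}.
u \nVdash (\neg p1 \to \neg p2) \to (p2 \to p1): already at u itself, u \Vdash \neg p1 \to \neg p2 but u \nVdash p2 \to p1.
u \nVdash p2 \to p1: already at u itself, u \Vdash p2 but u \nVdash p1.
u lacks atom p1, so u \nVdash p1.
So the root u does not force the formula.

No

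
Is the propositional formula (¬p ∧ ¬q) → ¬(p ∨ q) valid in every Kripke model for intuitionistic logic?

This is a constructively valid De Morgan direction (conjunction of negations to negated disjunction), which is intuitionistically derivable.
If both ¬p and ¬q hold at a world, no accessible world forces p or forces q, so none forces p ∨ q.

Yes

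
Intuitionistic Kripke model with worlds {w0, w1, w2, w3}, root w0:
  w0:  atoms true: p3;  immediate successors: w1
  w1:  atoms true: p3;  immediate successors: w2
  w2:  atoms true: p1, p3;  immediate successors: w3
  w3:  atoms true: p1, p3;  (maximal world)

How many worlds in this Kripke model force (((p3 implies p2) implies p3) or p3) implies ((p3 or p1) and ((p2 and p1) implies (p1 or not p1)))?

4

w0: forces it.
w1: forces it.
w2: forces it.
w3: forces it.
Worlds forcing the formula: {w0, w1, w2, w3}.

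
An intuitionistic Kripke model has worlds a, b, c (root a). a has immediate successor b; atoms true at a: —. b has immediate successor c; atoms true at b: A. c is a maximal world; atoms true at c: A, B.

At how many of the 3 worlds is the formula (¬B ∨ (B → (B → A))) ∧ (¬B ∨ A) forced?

a: does not force it — a ⊮ (¬B ∨ (B → (B → A))) ∧ (¬B ∨ A) since a fails ¬B ∨ A.
b: forces it.
c: forces it.
Worlds forcing the formula: {b, c}.

2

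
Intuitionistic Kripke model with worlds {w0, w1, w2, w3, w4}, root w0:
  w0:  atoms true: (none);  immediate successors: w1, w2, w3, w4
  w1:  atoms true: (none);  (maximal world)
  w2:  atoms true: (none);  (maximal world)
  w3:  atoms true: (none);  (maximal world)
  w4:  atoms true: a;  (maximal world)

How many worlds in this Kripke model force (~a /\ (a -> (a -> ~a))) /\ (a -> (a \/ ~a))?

w0: does not force it — w0 ||-/- (~a /\ (a -> (a -> ~a))) /\ (a -> (a \/ ~a)) since w0 fails ~a /\ (a -> (a -> ~a)).
w1: forces it.
w2: forces it.
w3: forces it.
w4: does not force it.
Worlds forcing the formula: {w1, w2, w3}.

3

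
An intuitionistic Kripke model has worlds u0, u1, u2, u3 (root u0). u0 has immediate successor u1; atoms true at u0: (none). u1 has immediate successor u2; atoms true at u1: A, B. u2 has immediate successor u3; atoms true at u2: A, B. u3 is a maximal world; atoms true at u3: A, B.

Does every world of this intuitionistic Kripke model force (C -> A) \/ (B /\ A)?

u0 ||- (C -> A) \/ (B /\ A) via the disjunct C -> A.
Since the root u0 forces (C -> A) \/ (B /\ A) and forcing is persistent (monotone upward), every world forces it.

Yes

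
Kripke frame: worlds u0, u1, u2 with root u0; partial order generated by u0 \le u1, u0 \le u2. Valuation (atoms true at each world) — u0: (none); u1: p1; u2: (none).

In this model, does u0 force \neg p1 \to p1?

No

u0 \nVdash \neg p1 \to p1: at the accessible world u2, u2 \Vdash \neg p1 but u2 \nVdash p1.
u2 lacks atom p1, so u2 \nVdash p1.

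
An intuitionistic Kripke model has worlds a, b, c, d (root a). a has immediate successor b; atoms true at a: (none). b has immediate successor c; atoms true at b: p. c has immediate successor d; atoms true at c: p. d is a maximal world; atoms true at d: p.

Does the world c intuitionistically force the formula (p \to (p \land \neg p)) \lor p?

Yes

c \Vdash (p \to (p \land \neg p)) \lor p via the disjunct p.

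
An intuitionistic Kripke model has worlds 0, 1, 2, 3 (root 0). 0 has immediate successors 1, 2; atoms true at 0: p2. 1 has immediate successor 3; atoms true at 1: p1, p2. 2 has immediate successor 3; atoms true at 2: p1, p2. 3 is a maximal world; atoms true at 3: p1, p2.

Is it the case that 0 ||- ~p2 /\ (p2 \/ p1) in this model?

No

0 ||-/- ~p2 /\ (p2 \/ p1) since 0 fails ~p2.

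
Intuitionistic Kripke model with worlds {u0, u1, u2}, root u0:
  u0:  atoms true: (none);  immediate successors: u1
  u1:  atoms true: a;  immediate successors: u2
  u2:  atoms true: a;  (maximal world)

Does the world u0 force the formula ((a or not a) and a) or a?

u0 does not force ((a or not a) and a) or a: neither disjunct is forced at u0.
u0 does not force (a or not a) and a since u0 fails a or not a.

No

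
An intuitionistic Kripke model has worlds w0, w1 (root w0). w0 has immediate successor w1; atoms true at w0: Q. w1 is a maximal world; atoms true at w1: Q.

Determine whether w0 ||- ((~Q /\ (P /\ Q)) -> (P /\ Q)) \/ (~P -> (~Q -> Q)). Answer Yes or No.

w0 ||- ((~Q /\ (P /\ Q)) -> (P /\ Q)) \/ (~P -> (~Q -> Q)) via the disjunct (~Q /\ (P /\ Q)) -> (P /\ Q).

Yes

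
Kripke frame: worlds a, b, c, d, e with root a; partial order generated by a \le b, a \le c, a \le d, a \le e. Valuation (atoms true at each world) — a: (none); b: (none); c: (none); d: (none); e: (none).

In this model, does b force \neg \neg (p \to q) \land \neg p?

Yes

b \Vdash \neg \neg (p \to q) \land \neg p since b forces both conjuncts.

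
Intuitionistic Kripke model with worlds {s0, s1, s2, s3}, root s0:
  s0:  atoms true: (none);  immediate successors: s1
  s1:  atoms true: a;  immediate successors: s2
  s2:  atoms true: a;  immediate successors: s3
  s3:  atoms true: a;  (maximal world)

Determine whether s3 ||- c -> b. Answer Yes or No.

Yes

s3 ||- c -> b vacuously: no world accessible from s3 forces the antecedent c.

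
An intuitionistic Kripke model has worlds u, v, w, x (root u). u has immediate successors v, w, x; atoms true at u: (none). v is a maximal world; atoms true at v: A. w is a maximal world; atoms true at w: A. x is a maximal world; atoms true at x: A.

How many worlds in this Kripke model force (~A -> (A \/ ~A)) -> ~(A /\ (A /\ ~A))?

u: forces it.
v: forces it.
w: forces it.
x: forces it.
Worlds forcing the formula: {u, v, w, x}.

4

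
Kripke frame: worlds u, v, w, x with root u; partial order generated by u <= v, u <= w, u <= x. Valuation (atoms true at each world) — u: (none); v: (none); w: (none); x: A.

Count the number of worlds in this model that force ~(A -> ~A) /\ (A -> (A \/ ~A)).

1

u: does not force it — u ||-/- ~(A -> ~A) /\ (A -> (A \/ ~A)) since u fails ~(A -> ~A).
v: does not force it — v ||-/- ~(A -> ~A) /\ (A -> (A \/ ~A)) since v fails ~(A -> ~A).
w: does not force it.
x: forces it.
Worlds forcing the formula: {x}.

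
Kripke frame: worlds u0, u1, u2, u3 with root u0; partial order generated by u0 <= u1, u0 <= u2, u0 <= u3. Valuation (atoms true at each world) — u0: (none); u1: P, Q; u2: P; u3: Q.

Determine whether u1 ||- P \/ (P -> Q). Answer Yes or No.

u1 ||- P \/ (P -> Q) via the disjunct P.

Yes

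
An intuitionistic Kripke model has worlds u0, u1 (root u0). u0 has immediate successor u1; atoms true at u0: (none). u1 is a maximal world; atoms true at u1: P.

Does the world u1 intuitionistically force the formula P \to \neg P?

u1 \nVdash P \to \neg P: already at u1 itself, u1 \Vdash P but u1 \nVdash \neg P.
u1 \nVdash \neg P since u1 is accessible from u1 and u1 \Vdash P.

No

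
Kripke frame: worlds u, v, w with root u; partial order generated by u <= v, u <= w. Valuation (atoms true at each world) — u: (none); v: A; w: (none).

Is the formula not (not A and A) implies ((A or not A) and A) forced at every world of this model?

Not every world: u does not force not (not A and A) implies ((A or not A) and A).
u does not force not (not A and A) implies ((A or not A) and A): already at u itself, u forces not (not A and A) but u does not force (A or not A) and A.
u does not force (A or not A) and A since u fails A or not A.

No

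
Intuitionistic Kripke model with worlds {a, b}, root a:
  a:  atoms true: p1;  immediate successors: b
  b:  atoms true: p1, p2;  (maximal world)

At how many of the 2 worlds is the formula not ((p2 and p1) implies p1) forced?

0

a: does not force it — a does not force not ((p2 and p1) implies p1) since a is accessible from a and a forces (p2 and p1) implies p1.
b: does not force it — b does not force not ((p2 and p1) implies p1) since b is accessible from b and b forces (p2 and p1) implies p1.
Worlds forcing the formula: { }.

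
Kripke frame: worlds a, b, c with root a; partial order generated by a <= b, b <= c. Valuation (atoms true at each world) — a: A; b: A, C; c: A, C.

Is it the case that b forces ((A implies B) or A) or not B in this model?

b forces ((A implies B) or A) or not B via the disjunct (A implies B) or A.

Yes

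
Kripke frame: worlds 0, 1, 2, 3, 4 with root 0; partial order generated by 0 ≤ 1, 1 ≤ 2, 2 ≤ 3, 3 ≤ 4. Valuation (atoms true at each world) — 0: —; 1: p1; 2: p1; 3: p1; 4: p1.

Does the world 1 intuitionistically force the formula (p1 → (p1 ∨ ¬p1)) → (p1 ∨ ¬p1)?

1 ⊩ (p1 → (p1 ∨ ¬p1)) → (p1 ∨ ¬p1): every world accessible from 1 that forces p1 → (p1 ∨ ¬p1) (namely 1, 2, 3, 4) also forces p1 ∨ ¬p1.

Yes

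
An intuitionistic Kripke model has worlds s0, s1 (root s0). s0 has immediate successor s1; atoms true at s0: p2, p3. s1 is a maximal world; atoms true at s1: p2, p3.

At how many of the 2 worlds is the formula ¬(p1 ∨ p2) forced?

s0: does not force it — s0 ⊮ ¬(p1 ∨ p2) since s0 is accessible from s0 and s0 ⊩ p1 ∨ p2.
s1: does not force it — s1 ⊮ ¬(p1 ∨ p2) since s1 is accessible from s1 and s1 ⊩ p1 ∨ p2.
Worlds forcing the formula: { }.

0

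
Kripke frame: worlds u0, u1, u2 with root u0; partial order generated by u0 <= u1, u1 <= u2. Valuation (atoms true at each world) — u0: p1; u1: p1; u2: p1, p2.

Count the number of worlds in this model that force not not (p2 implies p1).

3

u0: forces it.
u1: forces it.
u2: forces it.
Worlds forcing the formula: {u0, u1, u2}.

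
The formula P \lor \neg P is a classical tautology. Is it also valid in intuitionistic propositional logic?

No

This is the law of excluded middle, which is not intuitionistically valid.
A Kripke countermodel: worlds u0, u1; order generated by u0 \le u1; atoms true at each world — u0:{}; u1:{P}.
u0 \nVdash P \lor \neg P: neither disjunct is forced at u0.
u0 lacks atom P, so u0 \nVdash P.
So the root u0 does not force the formula.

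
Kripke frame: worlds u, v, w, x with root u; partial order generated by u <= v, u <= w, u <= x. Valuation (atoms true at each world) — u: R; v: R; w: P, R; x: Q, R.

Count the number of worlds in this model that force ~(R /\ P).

u: does not force it — u ||-/- ~(R /\ P) since w is accessible from u and w ||- R /\ P.
v: forces it.
w: does not force it — w ||-/- ~(R /\ P) since w is accessible from w and w ||- R /\ P.
x: forces it.
Worlds forcing the formula: {v, x}.

2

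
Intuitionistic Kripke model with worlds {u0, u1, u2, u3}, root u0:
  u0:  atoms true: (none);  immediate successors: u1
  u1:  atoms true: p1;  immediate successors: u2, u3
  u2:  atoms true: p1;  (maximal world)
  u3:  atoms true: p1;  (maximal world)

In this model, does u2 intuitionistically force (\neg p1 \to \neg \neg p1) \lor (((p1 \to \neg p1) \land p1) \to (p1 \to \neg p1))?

Yes

u2 \Vdash (\neg p1 \to \neg \neg p1) \lor (((p1 \to \neg p1) \land p1) \to (p1 \to \neg p1)) via the disjunct \neg p1 \to \neg \neg p1.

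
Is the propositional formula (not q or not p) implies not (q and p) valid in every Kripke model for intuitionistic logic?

Yes

This is a constructively valid De Morgan direction (disjunction of negations to negated conjunction), which is intuitionistically derivable.
If not q holds at a world then no accessible world forces q, hence none forces q and p; likewise for not p.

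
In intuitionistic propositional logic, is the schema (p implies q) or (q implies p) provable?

This is the Gödel–Dummett linearity axiom, which is not intuitionistically valid.
A Kripke countermodel: worlds 0, 1, 2; order generated by 0 <= 1, 0 <= 2; atoms true at each world — 0:{}; 1:{p}; 2:{q}.
0 does not force (p implies q) or (q implies p): neither disjunct is forced at 0.
0 does not force p implies q: at the accessible world 1, 1 forces p but 1 does not force q.
1 lacks atom q, so 1 does not force q.
So the root 0 does not force the formula.

No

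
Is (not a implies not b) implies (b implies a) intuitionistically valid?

No

This is the converse of contraposition, which is not intuitionistically valid.
A Kripke countermodel: worlds w0, w1; order generated by w0 <= w1; atoms true at each world — w0:{b}; w1:{a,b}.
w0 does not force (not a implies not b) implies (b implies a): already at w0 itself, w0 forces not a implies not b but w0 does not force b implies a.
w0 does not force b implies a: already at w0 itself, w0 forces b but w0 does not force a.
w0 lacks atom a, so w0 does not force a.
So the root w0 does not force the formula.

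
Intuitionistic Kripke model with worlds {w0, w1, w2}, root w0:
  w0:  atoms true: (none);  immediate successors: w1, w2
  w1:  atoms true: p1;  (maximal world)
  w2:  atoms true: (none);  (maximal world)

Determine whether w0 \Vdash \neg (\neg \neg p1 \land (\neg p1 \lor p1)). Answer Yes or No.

w0 \nVdash \neg (\neg \neg p1 \land (\neg p1 \lor p1)) since w1 is accessible from w0 and w1 \Vdash \neg \neg p1 \land (\neg p1 \lor p1).
w1 \Vdash \neg \neg p1 \land (\neg p1 \lor p1) since w1 forces both conjuncts.

No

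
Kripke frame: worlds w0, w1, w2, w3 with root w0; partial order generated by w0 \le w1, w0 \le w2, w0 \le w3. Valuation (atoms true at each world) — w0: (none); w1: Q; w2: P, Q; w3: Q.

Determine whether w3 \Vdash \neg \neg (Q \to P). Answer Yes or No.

w3 \nVdash \neg \neg (Q \to P) since w3 is accessible from w3 and w3 \Vdash \neg (Q \to P).
w3 \Vdash \neg (Q \to P): no world accessible from w3 forces Q \to P.

No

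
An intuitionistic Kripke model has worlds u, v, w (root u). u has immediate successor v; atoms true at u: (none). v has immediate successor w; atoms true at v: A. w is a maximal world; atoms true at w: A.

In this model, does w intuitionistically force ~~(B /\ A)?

No

w ||-/- ~~(B /\ A) since w is accessible from w and w ||- ~(B /\ A).
w ||- ~(B /\ A): no world accessible from w forces B /\ A.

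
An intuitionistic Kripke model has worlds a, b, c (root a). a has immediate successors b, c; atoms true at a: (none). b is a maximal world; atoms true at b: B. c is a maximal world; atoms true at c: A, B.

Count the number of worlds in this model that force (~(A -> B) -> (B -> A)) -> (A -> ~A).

1

a: does not force it — a ||-/- (~(A -> B) -> (B -> A)) -> (A -> ~A): already at a itself, a ||- ~(A -> B) -> (B -> A) but a ||-/- A -> ~A.
b: forces it.
c: does not force it — c ||-/- (~(A -> B) -> (B -> A)) -> (A -> ~A): already at c itself, c ||- ~(A -> B) -> (B -> A) but c ||-/- A -> ~A.
Worlds forcing the formula: {b}.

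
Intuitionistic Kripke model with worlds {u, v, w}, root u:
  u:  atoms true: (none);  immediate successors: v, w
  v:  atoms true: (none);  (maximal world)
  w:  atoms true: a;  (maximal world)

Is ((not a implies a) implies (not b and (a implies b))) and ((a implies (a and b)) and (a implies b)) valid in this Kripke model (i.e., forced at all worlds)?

No

Not every world: u does not force ((not a implies a) implies (not b and (a implies b))) and ((a implies (a and b)) and (a implies b)).
u does not force ((not a implies a) implies (not b and (a implies b))) and ((a implies (a and b)) and (a implies b)) since u fails (not a implies a) implies (not b and (a implies b)).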